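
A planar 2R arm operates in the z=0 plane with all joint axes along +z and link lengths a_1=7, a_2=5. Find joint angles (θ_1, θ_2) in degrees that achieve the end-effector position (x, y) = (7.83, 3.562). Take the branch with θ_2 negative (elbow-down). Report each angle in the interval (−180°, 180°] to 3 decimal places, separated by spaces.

cos θ_2 = (73.9967−7²−5²)/(2·7·5) = -0.0000; θ_2 = -90.0027° (elbow-down)
β = atan2(3.5620,7.8300) = 24.4616°; ψ = atan2(-5.0000,6.9998) = -35.5386°
θ_1 = β − ψ = 60.0002°

60.000 -90.003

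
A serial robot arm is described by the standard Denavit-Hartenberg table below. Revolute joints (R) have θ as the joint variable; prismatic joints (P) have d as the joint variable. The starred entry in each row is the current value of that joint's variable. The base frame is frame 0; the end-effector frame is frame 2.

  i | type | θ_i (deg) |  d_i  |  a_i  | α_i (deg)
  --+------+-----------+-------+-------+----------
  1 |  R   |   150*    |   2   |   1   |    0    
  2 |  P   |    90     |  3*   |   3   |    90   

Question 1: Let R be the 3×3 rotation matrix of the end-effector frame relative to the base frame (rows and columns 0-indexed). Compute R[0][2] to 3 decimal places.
End-effector z-axis (col 2 of R) = (-0.8660,0.5000,0.0000)
R[0][2] = -0.8660

-0.866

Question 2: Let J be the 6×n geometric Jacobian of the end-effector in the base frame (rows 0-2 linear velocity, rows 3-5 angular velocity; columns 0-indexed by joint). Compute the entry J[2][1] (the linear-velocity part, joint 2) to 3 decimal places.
prismatic axis z_1 = (0.0000,0.0000,1.0000)
J_v[:, 1] = z_1; J_ω[:, 1] = (0,0,0)
entry J[2][1] = 1.0000

1.000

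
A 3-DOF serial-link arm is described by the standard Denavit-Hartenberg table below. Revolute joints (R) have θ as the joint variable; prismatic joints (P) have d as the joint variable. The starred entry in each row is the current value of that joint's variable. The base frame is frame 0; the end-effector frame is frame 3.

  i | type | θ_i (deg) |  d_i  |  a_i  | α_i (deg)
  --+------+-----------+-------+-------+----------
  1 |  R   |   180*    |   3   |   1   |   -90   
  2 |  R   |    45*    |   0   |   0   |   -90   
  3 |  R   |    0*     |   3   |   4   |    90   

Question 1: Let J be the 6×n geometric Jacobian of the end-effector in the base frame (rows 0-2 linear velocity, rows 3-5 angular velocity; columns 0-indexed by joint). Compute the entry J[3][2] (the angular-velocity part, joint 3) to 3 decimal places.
axis z_2 = (0.7071,-0.0000,-0.7071); lever o_n−o_2 = (-0.7071,-0.0000,-4.9497)
cross product → J_v[:, 2] = (0.0000,4.0000,-0.0000)
J_ω[:, 2] = z_2
entry J[3][2] = 0.7071

0.707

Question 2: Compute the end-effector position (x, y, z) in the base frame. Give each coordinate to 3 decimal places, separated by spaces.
-1.707 -0.000 -1.950

after link 1: o_1 = (-1.0000, 0.0000, 3.0000)
after link 2: o_2 = (-1.0000, 0.0000, 3.0000)
after link 3: o_3 = (-1.7071, -0.0000, -1.9497)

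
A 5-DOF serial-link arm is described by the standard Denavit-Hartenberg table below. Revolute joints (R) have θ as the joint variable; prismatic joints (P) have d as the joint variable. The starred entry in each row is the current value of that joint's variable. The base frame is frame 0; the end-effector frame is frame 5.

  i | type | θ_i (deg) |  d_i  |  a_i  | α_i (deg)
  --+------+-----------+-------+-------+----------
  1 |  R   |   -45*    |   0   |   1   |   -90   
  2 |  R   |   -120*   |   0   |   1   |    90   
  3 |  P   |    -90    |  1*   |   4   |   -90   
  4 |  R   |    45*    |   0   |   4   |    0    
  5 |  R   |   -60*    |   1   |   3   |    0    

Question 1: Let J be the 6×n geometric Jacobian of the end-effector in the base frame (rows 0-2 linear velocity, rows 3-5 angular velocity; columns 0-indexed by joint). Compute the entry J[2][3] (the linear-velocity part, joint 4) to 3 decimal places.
axis z_3 = (-0.3536,0.3536,0.8660); lever o_n−o_3 = (-3.1460,-4.9521,1.8920)
cross product → J_v[:, 3] = (4.9575,-2.0556,2.8631)
J_ω[:, 3] = z_3
entry J[2][3] = 2.8631

2.863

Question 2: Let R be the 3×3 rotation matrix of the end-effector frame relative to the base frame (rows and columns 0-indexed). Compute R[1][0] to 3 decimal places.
-0.525

End-effector x-axis (col 0 of R) = (-0.8415,-0.5245,-0.1294)
R[1][0] = -0.5245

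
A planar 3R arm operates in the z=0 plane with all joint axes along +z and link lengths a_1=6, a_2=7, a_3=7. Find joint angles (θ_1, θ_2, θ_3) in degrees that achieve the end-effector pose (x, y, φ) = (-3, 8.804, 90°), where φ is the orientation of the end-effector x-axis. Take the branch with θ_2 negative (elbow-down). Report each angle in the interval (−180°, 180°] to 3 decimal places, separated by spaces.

wrist centre = target − a_3·(cos φ, sin φ) = (-3.0000, 1.8040)
cos θ_2 = (12.2544−6²−7²)/(2·6·7) = -0.8660; θ_2 = -149.9992° (elbow-down)
β = atan2(1.8040,-3.0000) = 148.9801°; ψ = atan2(-3.5001,-0.0621) = -91.0170°
θ_1 = β − ψ = 239.9971°
θ_3 = φ − θ_1 − θ_2 = 0.0022° (wrapped to (-180°,180°])

-120.003 -149.999 0.002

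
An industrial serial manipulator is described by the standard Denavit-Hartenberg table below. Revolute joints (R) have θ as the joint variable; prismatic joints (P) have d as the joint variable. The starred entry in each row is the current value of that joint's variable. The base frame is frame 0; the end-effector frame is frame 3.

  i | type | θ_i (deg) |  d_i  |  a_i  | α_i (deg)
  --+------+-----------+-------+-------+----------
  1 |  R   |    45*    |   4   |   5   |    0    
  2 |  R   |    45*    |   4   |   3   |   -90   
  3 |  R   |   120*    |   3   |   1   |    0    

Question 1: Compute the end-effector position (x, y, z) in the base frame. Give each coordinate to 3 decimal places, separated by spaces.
after link 1: o_1 = (3.5355, 3.5355, 4.0000)
after link 2: o_2 = (3.5355, 6.5355, 8.0000)
after link 3: o_3 = (0.5355, 6.0355, 7.1340)

0.536 6.036 7.134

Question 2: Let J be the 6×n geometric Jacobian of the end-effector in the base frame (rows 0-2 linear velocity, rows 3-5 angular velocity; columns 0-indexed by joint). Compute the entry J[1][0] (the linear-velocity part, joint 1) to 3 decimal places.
0.536

axis z_0 = ẑ; lever o_n−o_0 = (0.5355,6.0355,7.1340)
cross product → J_v[:, 0] = (-6.0355,0.5355,0.0000)
J_ω[:, 0] = z_0
entry J[1][0] = 0.5355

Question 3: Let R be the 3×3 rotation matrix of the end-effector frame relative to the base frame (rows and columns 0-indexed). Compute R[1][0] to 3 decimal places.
End-effector x-axis (col 0 of R) = (-0.0000,-0.5000,-0.8660)
R[1][0] = -0.5000

-0.500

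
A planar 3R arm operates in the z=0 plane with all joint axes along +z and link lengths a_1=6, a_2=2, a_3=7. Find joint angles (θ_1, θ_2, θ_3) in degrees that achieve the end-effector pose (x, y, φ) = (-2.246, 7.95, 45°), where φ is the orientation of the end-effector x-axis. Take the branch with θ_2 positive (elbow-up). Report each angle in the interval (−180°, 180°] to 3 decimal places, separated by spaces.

149.992 30.021 -135.013

wrist centre = target − a_3·(cos φ, sin φ) = (-7.1957, 3.0003)
cos θ_2 = (60.7803−6²−2²)/(2·6·2) = 0.8658; θ_2 = 30.0206° (elbow-up)
β = atan2(3.0003,-7.1957) = 157.3664°; ψ = atan2(1.0006,7.7317) = 7.3741°
θ_1 = β − ψ = 149.9923°
θ_3 = φ − θ_1 − θ_2 = -135.0129° (wrapped to (-180°,180°])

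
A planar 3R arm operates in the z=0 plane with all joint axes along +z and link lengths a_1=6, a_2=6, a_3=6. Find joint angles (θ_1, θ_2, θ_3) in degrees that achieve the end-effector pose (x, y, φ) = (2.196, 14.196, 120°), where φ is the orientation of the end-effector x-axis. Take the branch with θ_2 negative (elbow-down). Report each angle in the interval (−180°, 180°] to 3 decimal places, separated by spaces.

90.002 -60.004 90.002

wrist centre = target − a_3·(cos φ, sin φ) = (5.1960, 8.9998)
cos θ_2 = (107.9957−6²−6²)/(2·6·6) = 0.4999; θ_2 = -60.0040° (elbow-down)
β = atan2(8.9998,5.1960) = 60.0003°; ψ = atan2(-5.1964,8.9996) = -30.0020°
θ_1 = β − ψ = 90.0023°
θ_3 = φ − θ_1 − θ_2 = 90.0017° (wrapped to (-180°,180°])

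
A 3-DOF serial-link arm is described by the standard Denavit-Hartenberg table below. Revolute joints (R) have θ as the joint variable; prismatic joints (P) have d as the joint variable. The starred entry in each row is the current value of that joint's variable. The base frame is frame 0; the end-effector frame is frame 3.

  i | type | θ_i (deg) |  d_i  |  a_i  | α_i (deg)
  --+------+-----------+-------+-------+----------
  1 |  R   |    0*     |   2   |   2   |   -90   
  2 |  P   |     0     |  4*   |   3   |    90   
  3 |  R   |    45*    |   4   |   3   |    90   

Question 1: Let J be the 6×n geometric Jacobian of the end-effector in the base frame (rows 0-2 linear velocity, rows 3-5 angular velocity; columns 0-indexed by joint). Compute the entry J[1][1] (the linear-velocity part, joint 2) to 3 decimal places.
prismatic axis z_1 = (0.0000,1.0000,0.0000)
J_v[:, 1] = z_1; J_ω[:, 1] = (0,0,0)
entry J[1][1] = 1.0000

1.000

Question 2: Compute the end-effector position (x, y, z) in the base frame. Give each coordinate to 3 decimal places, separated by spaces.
after link 1: o_1 = (2.0000, 0.0000, 2.0000)
after link 2: o_2 = (5.0000, 4.0000, 2.0000)
after link 3: o_3 = (7.1213, 6.1213, 6.0000)

7.121 6.121 6.000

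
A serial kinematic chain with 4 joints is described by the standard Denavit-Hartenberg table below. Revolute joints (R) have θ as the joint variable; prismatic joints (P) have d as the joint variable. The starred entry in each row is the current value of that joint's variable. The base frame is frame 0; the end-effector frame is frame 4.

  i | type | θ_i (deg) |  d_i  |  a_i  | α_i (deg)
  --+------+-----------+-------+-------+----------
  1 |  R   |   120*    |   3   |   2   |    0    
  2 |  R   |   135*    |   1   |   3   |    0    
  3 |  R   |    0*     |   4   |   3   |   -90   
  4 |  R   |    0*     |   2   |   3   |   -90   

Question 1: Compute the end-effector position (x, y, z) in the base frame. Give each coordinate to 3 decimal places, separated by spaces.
-1.398 -7.479 8.000

after link 1: o_1 = (-1.0000, 1.7321, 3.0000)
after link 2: o_2 = (-1.7765, -1.1657, 4.0000)
after link 3: o_3 = (-2.5529, -4.0635, 8.0000)
after link 4: o_4 = (-1.3975, -7.4789, 8.0000)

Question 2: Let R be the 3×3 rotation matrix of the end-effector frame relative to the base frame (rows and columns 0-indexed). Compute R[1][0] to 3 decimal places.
End-effector x-axis (col 0 of R) = (-0.2588,-0.9659,0.0000)
R[1][0] = -0.9659

-0.966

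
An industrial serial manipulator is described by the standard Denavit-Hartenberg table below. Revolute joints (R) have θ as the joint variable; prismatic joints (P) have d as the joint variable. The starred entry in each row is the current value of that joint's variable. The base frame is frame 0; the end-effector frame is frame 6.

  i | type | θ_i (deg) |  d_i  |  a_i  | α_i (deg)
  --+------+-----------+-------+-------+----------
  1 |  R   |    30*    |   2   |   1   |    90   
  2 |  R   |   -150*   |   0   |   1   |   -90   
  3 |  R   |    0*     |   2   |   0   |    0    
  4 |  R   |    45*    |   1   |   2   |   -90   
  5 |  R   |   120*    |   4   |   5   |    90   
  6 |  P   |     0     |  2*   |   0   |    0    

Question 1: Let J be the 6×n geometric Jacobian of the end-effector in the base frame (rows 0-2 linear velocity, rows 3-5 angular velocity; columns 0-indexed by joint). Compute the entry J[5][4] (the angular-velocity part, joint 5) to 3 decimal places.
0.354

axis z_4 = (0.1768,0.9186,0.3536); lever o_n−o_4 = (-0.9221,2.1066,6.3018)
cross product → J_v[:, 4] = (5.0437,-1.4400,1.2194)
J_ω[:, 4] = z_4
entry J[5][4] = 0.3536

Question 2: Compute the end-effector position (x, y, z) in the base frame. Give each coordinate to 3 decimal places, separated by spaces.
-1.275 3.536 4.497

after link 1: o_1 = (0.8660, 0.5000, 2.0000)
after link 2: o_2 = (0.1160, 0.0670, 1.5000)
after link 3: o_3 = (0.9821, 0.5670, -0.2321)
after link 4: o_4 = (-0.3527, 1.4294, -1.8052)
after link 5: o_5 = (0.6891, 3.2556, 4.2429)
after link 6: o_6 = (-1.2748, 3.5359, 4.4966)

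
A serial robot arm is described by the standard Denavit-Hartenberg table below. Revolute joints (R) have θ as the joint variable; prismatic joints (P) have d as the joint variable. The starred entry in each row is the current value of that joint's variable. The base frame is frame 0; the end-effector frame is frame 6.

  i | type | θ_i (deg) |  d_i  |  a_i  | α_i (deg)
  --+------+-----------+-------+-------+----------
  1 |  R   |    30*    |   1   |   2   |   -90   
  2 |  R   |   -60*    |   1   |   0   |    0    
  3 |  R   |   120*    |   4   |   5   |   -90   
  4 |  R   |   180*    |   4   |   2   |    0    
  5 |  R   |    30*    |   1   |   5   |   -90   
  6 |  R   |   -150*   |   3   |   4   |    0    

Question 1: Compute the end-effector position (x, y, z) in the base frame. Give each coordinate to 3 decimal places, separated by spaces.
after link 1: o_1 = (1.7321, 1.0000, 1.0000)
after link 2: o_2 = (1.2321, 1.8660, 1.0000)
after link 3: o_3 = (1.3971, 6.5801, -3.3301)
after link 4: o_4 = (-2.4689, 4.3481, -3.5981)
after link 5: o_5 = (-6.3439, 4.9976, -0.3481)
after link 6: o_6 = (-6.3284, 6.0066, -5.2452)

-6.328 6.007 -5.245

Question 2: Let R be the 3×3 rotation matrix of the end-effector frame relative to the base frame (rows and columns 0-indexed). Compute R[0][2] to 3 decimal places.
End-effector z-axis (col 2 of R) = (-0.2165,0.8750,-0.4330)
R[0][2] = -0.2165

-0.217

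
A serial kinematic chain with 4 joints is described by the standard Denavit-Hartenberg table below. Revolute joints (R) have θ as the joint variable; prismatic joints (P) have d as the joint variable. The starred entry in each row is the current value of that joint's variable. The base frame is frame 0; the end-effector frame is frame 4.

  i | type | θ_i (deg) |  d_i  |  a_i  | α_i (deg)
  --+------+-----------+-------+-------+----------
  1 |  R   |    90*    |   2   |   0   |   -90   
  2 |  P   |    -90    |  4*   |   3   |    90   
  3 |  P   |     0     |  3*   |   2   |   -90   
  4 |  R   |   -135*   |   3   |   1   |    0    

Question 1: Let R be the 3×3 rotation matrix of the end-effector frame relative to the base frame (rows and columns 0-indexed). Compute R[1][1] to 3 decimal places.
End-effector y-axis (col 1 of R) = (0.0000,-0.7071,0.7071)
R[1][1] = -0.7071

-0.707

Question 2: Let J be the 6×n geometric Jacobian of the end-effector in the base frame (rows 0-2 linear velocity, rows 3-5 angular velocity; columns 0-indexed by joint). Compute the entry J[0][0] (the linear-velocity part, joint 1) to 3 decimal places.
3.707

axis z_0 = ẑ; lever o_n−o_0 = (-7.0000,-3.7071,6.2929)
cross product → J_v[:, 0] = (3.7071,-7.0000,0.0000)
J_ω[:, 0] = z_0
entry J[0][0] = 3.7071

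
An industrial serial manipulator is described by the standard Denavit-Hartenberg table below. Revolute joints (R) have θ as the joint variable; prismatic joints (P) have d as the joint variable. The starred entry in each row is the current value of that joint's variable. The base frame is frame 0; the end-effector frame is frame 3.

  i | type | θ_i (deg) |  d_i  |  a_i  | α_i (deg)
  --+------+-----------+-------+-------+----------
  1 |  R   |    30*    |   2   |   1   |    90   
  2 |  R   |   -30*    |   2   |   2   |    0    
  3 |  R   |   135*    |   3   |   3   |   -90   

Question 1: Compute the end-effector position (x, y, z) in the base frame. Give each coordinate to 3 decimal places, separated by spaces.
4.194 -3.352 3.898

after link 1: o_1 = (0.8660, 0.5000, 2.0000)
after link 2: o_2 = (3.3660, -0.3660, 1.0000)
after link 3: o_3 = (4.1936, -3.3523, 3.8978)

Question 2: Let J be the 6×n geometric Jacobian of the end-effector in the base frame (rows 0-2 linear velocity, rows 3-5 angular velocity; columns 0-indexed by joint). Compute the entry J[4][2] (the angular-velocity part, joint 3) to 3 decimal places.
axis z_2 = (0.5000,-0.8660,0.0000); lever o_n−o_2 = (0.8276,-2.9863,2.8978)
cross product → J_v[:, 2] = (-2.5095,-1.4489,-0.7765)
J_ω[:, 2] = z_2
entry J[4][2] = -0.8660

-0.866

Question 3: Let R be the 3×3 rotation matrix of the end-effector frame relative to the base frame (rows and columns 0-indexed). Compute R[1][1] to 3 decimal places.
0.866

End-effector y-axis (col 1 of R) = (-0.5000,0.8660,-0.0000)
R[1][1] = 0.8660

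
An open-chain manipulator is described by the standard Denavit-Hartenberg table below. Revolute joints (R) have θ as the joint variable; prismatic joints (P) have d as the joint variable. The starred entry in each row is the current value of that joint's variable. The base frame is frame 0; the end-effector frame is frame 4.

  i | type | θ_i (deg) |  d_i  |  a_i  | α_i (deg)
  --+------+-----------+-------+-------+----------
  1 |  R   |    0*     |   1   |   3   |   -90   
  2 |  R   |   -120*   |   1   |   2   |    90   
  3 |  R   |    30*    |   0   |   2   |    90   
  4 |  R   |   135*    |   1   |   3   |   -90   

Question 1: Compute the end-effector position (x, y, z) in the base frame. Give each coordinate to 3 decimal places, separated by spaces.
after link 1: o_1 = (3.0000, 0.0000, 1.0000)
after link 2: o_2 = (2.0000, 1.0000, 2.7321)
after link 3: o_3 = (1.1340, 2.0000, 4.2321)
after link 4: o_4 = (-0.0346, 0.0733, 2.0134)

-0.035 0.073 2.013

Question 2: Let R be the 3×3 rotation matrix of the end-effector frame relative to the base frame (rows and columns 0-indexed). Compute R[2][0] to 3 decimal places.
End-effector x-axis (col 0 of R) = (-0.3062,-0.3536,-0.8839)
R[2][0] = -0.8839

-0.884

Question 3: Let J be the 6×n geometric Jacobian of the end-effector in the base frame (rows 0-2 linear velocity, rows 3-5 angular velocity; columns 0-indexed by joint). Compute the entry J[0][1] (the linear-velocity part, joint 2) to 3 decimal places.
axis z_1 = (0.0000,1.0000,0.0000); lever o_n−o_1 = (-3.0346,0.0733,1.0134)
cross product → J_v[:, 1] = (1.0134,-0.0000,3.0346)
J_ω[:, 1] = z_1
entry J[0][1] = 1.0134

1.013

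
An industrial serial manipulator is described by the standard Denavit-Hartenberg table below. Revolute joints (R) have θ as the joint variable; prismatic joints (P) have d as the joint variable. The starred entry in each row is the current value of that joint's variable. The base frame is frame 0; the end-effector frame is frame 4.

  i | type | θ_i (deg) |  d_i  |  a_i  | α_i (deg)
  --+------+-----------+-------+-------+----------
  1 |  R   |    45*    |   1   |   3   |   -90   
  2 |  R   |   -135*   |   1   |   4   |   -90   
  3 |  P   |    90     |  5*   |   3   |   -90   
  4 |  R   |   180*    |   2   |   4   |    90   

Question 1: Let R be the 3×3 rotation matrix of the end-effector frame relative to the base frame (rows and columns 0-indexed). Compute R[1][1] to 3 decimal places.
End-effector y-axis (col 1 of R) = (0.5000,0.5000,-0.7071)
R[1][1] = 0.5000

0.500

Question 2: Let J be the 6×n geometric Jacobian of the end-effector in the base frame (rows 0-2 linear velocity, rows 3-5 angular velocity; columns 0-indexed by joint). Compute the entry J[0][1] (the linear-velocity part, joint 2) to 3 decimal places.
3.500

axis z_1 = (-0.7071,0.7071,0.0000); lever o_n−o_1 = (0.0858,2.9142,4.9497)
cross product → J_v[:, 1] = (3.5000,3.5000,-2.1213)
J_ω[:, 1] = z_1
entry J[0][1] = 3.5000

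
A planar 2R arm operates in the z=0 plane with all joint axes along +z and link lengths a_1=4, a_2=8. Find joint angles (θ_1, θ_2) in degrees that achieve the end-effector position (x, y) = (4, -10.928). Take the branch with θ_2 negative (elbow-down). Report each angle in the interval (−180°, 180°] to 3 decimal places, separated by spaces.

-49.786 -30.008

cos θ_2 = (135.4212−4²−8²)/(2·4·8) = 0.8660; θ_2 = -30.0080° (elbow-down)
β = atan2(-10.9280,4.0000) = -69.8957°; ψ = atan2(-4.0010,10.9276) = -20.1093°
θ_1 = β − ψ = -49.7865°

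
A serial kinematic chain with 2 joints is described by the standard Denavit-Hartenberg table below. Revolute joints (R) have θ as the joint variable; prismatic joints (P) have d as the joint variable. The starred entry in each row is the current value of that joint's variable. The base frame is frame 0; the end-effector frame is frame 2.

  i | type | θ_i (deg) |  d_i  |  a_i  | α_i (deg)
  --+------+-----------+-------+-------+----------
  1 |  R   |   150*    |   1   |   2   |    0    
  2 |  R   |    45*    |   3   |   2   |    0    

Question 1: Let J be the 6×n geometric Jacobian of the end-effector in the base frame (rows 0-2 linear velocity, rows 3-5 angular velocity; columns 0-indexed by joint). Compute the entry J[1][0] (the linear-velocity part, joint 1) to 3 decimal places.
-3.664

axis z_0 = ẑ; lever o_n−o_0 = (-3.6639,0.4824,4.0000)
cross product → J_v[:, 0] = (-0.4824,-3.6639,0.0000)
J_ω[:, 0] = z_0
entry J[1][0] = -3.6639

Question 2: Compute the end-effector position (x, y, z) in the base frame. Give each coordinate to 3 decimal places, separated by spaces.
-3.664 0.482 4.000

after link 1: o_1 = (-1.7321, 1.0000, 1.0000)
after link 2: o_2 = (-3.6639, 0.4824, 4.0000)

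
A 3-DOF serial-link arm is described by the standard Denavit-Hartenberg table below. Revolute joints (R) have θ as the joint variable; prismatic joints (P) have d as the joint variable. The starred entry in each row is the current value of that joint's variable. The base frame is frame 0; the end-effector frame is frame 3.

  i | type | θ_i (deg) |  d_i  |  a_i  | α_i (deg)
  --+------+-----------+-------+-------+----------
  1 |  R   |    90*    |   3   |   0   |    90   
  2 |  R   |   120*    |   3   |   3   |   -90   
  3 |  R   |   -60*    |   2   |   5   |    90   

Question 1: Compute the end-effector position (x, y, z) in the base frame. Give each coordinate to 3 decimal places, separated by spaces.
after link 1: o_1 = (0.0000, 0.0000, 3.0000)
after link 2: o_2 = (3.0000, -1.5000, 5.5981)
after link 3: o_3 = (7.3301, -4.4821, 6.7631)

7.330 -4.482 6.763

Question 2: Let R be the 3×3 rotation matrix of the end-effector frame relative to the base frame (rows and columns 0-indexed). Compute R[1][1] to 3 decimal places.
-0.866

End-effector y-axis (col 1 of R) = (0.0000,-0.8660,-0.5000)
R[1][1] = -0.8660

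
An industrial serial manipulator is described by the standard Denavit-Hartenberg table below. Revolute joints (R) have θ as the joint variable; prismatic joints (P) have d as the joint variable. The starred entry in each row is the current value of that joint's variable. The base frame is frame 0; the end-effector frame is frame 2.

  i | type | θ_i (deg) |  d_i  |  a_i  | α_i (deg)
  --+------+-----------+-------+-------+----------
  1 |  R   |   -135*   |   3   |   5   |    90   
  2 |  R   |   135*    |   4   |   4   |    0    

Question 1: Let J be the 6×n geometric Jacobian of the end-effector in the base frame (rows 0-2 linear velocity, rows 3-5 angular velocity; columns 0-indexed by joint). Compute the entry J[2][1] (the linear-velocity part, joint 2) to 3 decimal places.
axis z_1 = (-0.7071,0.7071,0.0000); lever o_n−o_1 = (-0.8284,4.8284,2.8284)
cross product → J_v[:, 1] = (2.0000,2.0000,-2.8284)
J_ω[:, 1] = z_1
entry J[2][1] = -2.8284

-2.828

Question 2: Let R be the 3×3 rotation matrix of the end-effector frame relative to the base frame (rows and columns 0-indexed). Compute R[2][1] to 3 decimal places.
-0.707

End-effector y-axis (col 1 of R) = (0.5000,0.5000,-0.7071)
R[2][1] = -0.7071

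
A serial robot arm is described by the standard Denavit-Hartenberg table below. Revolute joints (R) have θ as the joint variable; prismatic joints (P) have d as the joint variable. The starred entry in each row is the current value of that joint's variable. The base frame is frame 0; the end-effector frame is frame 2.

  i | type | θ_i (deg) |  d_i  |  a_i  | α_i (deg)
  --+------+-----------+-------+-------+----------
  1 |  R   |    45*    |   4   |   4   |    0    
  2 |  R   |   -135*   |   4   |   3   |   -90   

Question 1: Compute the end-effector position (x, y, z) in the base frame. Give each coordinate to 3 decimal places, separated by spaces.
after link 1: o_1 = (2.8284, 2.8284, 4.0000)
after link 2: o_2 = (2.8284, -0.1716, 8.0000)

2.828 -0.172 8.000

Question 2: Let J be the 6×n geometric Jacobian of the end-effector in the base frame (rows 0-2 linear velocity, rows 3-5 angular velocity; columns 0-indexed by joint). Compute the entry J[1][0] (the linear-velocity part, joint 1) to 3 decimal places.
axis z_0 = ẑ; lever o_n−o_0 = (2.8284,-0.1716,8.0000)
cross product → J_v[:, 0] = (0.1716,2.8284,-0.0000)
J_ω[:, 0] = z_0
entry J[1][0] = 2.8284

2.828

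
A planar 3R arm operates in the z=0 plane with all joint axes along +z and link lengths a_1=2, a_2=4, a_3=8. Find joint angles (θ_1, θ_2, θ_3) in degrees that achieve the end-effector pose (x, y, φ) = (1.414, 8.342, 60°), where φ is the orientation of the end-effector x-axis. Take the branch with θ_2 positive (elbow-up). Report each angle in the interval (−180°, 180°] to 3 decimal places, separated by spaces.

wrist centre = target − a_3·(cos φ, sin φ) = (-2.5860, 1.4138)
cos θ_2 = (8.6862−2²−4²)/(2·2·4) = -0.7071; θ_2 = 135.0004° (elbow-up)
β = atan2(1.4138,-2.5860) = 151.3341°; ψ = atan2(2.8284,-0.8284) = 106.3254°
θ_1 = β − ψ = 45.0087°
θ_3 = φ − θ_1 − θ_2 = -120.0090° (wrapped to (-180°,180°])

45.009 135.000 -120.009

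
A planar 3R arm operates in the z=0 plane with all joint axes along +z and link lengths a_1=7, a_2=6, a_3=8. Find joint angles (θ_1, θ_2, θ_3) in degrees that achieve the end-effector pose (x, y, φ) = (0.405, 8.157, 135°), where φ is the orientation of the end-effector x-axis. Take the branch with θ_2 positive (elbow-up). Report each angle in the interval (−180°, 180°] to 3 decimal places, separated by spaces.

wrist centre = target − a_3·(cos φ, sin φ) = (6.0619, 2.5001)
cos θ_2 = (42.9968−7²−6²)/(2·7·6) = -0.5000; θ_2 = 120.0025° (elbow-up)
β = atan2(2.5001,6.0619) = 22.4132°; ψ = atan2(5.1960,3.9998) = 52.4118°
θ_1 = β − ψ = -29.9986°
θ_3 = φ − θ_1 − θ_2 = 44.9961° (wrapped to (-180°,180°])

-29.999 120.003 44.996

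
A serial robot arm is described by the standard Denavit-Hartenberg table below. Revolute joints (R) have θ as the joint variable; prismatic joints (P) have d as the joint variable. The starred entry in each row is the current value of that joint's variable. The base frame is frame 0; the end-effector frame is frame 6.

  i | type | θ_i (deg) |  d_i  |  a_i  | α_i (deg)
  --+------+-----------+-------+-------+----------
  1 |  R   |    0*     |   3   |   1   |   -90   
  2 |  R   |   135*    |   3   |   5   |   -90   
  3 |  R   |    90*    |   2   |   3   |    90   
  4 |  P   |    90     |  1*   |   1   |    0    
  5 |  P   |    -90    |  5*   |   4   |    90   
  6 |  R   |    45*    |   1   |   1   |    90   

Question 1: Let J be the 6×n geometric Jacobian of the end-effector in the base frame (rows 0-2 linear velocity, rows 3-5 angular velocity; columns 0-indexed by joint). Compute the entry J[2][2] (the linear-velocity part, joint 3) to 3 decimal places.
axis z_2 = (-0.7071,0.0000,0.7071); lever o_n−o_2 = (-6.1569,-7.7071,-3.3284)
cross product → J_v[:, 2] = (5.4497,-6.7071,5.4497)
J_ω[:, 2] = z_2
entry J[2][2] = 5.4497

5.450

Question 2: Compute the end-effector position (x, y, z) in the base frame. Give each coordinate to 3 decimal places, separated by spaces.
after link 1: o_1 = (1.0000, 0.0000, 3.0000)
after link 2: o_2 = (-2.5355, 3.0000, -0.5355)
after link 3: o_3 = (-3.9497, 0.0000, 0.8787)
after link 4: o_4 = (-5.3640, 0.0000, 0.8787)
after link 5: o_5 = (-8.8995, -4.0000, -2.6569)
after link 6: o_6 = (-8.6924, -4.7071, -3.8640)

-8.692 -4.707 -3.864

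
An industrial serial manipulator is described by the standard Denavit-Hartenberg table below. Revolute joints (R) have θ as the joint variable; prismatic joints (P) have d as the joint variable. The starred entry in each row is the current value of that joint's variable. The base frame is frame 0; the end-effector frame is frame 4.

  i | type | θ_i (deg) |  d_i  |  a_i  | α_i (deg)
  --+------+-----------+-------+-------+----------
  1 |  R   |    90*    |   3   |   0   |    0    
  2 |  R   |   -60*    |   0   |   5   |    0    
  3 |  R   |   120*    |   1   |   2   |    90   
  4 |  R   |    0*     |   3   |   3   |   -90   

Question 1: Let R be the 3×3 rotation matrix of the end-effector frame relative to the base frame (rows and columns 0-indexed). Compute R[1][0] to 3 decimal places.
End-effector x-axis (col 0 of R) = (-0.8660,0.5000,0.0000)
R[1][0] = 0.5000

0.500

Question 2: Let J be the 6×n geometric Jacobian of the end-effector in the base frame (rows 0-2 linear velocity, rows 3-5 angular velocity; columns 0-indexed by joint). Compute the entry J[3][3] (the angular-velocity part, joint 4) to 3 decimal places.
0.500

axis z_3 = (0.5000,0.8660,0.0000); lever o_n−o_3 = (-1.0981,4.0981,0.0000)
cross product → J_v[:, 3] = (-0.0000,-0.0000,3.0000)
J_ω[:, 3] = z_3
entry J[3][3] = 0.5000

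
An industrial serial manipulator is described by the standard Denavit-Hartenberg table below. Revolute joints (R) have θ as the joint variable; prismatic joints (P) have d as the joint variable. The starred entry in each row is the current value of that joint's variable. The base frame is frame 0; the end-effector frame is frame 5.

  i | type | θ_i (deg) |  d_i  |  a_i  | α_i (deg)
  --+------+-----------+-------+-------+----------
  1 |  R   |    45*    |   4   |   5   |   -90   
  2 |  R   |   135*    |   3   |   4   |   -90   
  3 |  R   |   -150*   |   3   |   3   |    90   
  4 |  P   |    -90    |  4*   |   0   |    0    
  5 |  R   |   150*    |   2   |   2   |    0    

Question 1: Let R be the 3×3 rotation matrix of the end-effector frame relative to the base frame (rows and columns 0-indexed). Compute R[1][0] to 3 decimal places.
End-effector x-axis (col 0 of R) = (-0.3933,-0.0397,0.9186)
R[1][0] = -0.0397

-0.040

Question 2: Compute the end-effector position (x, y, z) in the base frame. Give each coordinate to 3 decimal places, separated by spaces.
2.540 2.263 9.088

after link 1: o_1 = (3.5355, 3.5355, 4.0000)
after link 2: o_2 = (-0.5858, 3.6569, 1.1716)
after link 3: o_3 = (-1.8474, 4.5166, 5.1300)
after link 4: o_4 = (1.6021, 3.0671, 6.5442)
after link 5: o_5 = (2.5403, 2.2629, 9.0884)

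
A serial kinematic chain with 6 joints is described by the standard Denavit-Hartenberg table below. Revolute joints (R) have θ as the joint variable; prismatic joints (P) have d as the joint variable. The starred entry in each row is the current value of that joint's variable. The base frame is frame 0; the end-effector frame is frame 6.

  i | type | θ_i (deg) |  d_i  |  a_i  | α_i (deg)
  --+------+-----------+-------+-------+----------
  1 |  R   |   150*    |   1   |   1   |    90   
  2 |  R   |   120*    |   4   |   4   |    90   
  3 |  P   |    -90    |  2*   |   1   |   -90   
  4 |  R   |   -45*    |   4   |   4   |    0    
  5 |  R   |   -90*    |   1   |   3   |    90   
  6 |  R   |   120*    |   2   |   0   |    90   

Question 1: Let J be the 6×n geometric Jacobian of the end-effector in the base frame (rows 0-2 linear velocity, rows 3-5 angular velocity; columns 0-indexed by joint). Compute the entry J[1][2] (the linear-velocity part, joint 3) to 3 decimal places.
0.433

prismatic axis z_2 = (-0.7500,0.4330,0.5000)
J_v[:, 2] = z_2; J_ω[:, 2] = (0,0,0)
entry J[1][2] = 0.4330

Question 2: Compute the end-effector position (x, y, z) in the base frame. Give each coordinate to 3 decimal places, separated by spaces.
after link 1: o_1 = (-0.8660, 0.5000, 1.0000)
after link 2: o_2 = (2.8660, 2.9641, 4.4641)
after link 3: o_3 = (0.8660, 2.9641, 5.4641)
after link 4: o_4 = (-0.9375, 0.7394, 10.3424)
after link 5: o_5 = (-1.0348, 3.2450, 12.2691)
after link 6: o_6 = (0.7330, 3.8574, 11.5620)

0.733 3.857 11.562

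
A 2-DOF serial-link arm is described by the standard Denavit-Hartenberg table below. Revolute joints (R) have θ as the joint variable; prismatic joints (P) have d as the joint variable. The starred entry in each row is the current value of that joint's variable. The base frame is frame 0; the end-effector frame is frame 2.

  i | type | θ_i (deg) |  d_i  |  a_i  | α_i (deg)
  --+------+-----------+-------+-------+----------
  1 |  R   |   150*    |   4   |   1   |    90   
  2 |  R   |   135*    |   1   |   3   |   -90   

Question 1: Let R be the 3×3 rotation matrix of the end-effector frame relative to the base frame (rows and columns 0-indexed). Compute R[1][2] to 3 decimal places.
-0.354

End-effector z-axis (col 2 of R) = (0.6124,-0.3536,-0.7071)
R[1][2] = -0.3536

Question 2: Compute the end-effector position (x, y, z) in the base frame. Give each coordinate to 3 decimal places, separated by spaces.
after link 1: o_1 = (-0.8660, 0.5000, 4.0000)
after link 2: o_2 = (1.4711, 0.3054, 6.1213)

1.471 0.305 6.121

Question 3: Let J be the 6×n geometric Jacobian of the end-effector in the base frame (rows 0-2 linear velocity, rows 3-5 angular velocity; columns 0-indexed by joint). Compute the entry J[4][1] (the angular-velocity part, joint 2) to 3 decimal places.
0.866

axis z_1 = (0.5000,0.8660,0.0000); lever o_n−o_1 = (2.3371,-0.1946,2.1213)
cross product → J_v[:, 1] = (1.8371,-1.0607,-2.1213)
J_ω[:, 1] = z_1
entry J[4][1] = 0.8660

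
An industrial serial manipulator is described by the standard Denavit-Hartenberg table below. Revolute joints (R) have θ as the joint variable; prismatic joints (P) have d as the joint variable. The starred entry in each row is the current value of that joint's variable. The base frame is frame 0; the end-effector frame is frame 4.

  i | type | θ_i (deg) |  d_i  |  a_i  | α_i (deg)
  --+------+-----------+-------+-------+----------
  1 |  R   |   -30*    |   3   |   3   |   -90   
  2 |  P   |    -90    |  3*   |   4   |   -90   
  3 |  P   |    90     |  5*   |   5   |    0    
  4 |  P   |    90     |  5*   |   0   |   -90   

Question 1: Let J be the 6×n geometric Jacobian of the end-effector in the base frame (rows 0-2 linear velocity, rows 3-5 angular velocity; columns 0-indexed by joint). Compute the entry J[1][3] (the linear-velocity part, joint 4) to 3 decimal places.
prismatic axis z_3 = (0.8660,-0.5000,-0.0000)
J_v[:, 3] = z_3; J_ω[:, 3] = (0,0,0)
entry J[1][3] = -0.5000

-0.500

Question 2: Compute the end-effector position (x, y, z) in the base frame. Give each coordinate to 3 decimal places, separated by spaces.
after link 1: o_1 = (2.5981, -1.5000, 3.0000)
after link 2: o_2 = (4.0981, 1.0981, 7.0000)
after link 3: o_3 = (5.9282, -5.7321, 7.0000)
after link 4: o_4 = (10.2583, -8.2321, 7.0000)

10.258 -8.232 7.000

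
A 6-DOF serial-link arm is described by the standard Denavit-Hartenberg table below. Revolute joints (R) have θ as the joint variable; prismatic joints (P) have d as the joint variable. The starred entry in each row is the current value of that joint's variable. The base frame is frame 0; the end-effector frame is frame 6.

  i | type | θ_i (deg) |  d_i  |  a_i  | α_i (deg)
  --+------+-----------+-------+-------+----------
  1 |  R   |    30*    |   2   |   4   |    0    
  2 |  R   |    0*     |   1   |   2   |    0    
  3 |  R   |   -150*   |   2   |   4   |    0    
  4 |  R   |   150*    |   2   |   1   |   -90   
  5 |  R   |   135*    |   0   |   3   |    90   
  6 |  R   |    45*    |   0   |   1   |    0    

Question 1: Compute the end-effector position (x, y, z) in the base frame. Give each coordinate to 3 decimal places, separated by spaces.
after link 1: o_1 = (3.4641, 2.0000, 2.0000)
after link 2: o_2 = (5.1962, 3.0000, 3.0000)
after link 3: o_3 = (3.1962, -0.4641, 5.0000)
after link 4: o_4 = (4.0622, 0.0359, 7.0000)
after link 5: o_5 = (2.2251, -1.0248, 4.8787)
after link 6: o_6 = (1.4385, -0.6624, 4.3787)

1.438 -0.662 4.379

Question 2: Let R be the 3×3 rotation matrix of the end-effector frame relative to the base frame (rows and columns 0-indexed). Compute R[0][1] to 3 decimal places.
End-effector y-axis (col 1 of R) = (0.0795,0.8624,0.5000)
R[0][1] = 0.0795

0.079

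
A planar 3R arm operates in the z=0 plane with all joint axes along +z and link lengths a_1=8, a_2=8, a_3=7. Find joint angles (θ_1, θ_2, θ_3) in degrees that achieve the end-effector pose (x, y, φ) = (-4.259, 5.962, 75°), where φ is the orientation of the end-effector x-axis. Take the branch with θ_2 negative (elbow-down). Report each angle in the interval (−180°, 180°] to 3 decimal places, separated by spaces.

-104.998 -134.998 -45.003

wrist centre = target − a_3·(cos φ, sin φ) = (-6.0707, -0.7995)
cos θ_2 = (37.4930−8²−8²)/(2·8·8) = -0.7071; θ_2 = -134.9983° (elbow-down)
β = atan2(-0.7995,-6.0707) = -172.4976°; ψ = atan2(-5.6570,2.3433) = -67.4992°
θ_1 = β − ψ = -104.9985°
θ_3 = φ − θ_1 − θ_2 = -45.0032° (wrapped to (-180°,180°])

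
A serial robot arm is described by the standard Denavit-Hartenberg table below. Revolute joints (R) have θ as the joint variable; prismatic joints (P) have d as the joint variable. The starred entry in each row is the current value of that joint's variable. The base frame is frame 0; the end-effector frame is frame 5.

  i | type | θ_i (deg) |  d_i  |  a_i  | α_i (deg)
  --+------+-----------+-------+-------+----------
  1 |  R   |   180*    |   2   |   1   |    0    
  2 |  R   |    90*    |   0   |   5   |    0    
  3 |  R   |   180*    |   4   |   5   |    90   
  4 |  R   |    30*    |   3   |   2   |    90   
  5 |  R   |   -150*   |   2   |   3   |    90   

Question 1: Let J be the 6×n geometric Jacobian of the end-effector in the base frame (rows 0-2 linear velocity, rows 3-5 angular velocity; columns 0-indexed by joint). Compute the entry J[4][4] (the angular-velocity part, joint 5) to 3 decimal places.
0.500

axis z_4 = (0.0000,0.5000,-0.8660); lever o_n−o_4 = (-1.5000,-1.2500,-3.0311)
cross product → J_v[:, 4] = (-2.5981,1.2990,0.7500)
J_ω[:, 4] = z_4
entry J[4][4] = 0.5000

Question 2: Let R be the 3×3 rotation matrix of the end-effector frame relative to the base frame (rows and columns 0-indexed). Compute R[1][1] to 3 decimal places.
End-effector y-axis (col 1 of R) = (0.0000,0.5000,-0.8660)
R[1][1] = 0.5000

0.500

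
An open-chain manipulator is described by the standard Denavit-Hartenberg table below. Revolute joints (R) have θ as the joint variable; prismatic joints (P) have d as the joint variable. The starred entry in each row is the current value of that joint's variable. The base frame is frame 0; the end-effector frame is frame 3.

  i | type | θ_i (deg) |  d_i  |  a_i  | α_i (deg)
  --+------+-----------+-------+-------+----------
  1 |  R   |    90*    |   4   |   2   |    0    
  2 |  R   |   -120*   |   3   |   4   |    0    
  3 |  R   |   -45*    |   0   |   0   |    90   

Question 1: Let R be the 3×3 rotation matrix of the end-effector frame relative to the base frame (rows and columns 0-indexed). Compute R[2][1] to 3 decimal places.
End-effector y-axis (col 1 of R) = (0.0000,0.0000,1.0000)
R[2][1] = 1.0000

1.000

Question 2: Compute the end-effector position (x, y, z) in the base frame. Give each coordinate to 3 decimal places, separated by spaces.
3.464 0.000 7.000

after link 1: o_1 = (0.0000, 2.0000, 4.0000)
after link 2: o_2 = (3.4641, 0.0000, 7.0000)
after link 3: o_3 = (3.4641, 0.0000, 7.0000)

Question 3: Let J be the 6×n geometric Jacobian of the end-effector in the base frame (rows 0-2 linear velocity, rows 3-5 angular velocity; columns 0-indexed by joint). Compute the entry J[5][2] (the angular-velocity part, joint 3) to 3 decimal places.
1.000

axis z_2 = (0.0000,0.0000,1.0000); lever o_n−o_2 = (0.0000,0.0000,0.0000)
cross product → J_v[:, 2] = (0.0000,0.0000,0.0000)
J_ω[:, 2] = z_2
entry J[5][2] = 1.0000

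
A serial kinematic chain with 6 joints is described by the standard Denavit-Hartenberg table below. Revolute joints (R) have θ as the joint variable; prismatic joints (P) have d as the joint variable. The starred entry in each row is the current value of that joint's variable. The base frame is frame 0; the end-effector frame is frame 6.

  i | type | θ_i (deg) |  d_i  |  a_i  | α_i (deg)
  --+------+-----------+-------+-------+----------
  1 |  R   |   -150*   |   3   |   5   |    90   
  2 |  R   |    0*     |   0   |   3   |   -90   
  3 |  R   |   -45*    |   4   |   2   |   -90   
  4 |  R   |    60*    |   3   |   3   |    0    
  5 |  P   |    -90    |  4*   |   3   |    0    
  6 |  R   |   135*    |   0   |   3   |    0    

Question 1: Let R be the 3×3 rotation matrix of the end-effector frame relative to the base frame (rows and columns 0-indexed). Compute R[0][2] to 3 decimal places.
-0.259

End-effector z-axis (col 2 of R) = (-0.2588,-0.9659,0.0000)
R[0][2] = -0.2588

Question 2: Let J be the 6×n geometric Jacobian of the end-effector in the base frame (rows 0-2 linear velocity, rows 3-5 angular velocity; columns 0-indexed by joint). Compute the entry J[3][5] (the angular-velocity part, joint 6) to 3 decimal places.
-0.259

axis z_5 = (-0.2588,-0.9659,0.0000); lever o_n−o_5 = (0.7500,-0.2010,-2.8978)
cross product → J_v[:, 5] = (2.7990,-0.7500,0.7765)
J_ω[:, 5] = z_5
entry J[3][5] = -0.2588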